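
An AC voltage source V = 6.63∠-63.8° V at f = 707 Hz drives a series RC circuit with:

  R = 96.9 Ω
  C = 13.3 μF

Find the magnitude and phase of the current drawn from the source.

Step 1 — Angular frequency: ω = 2π·f = 2π·707 = 4442 rad/s.
Step 2 — Component impedances:
  R: Z = R = 96.9 Ω
  C: Z = 1/(jωC) = -j/(ω·C) = 0 - j16.93 Ω
Step 3 — Series combination: Z_total = R + C = 96.9 - j16.93 Ω = 98.37∠-9.9° Ω.
Step 4 — Source phasor: V = 6.63∠-63.8° V = 2.927 - j5.949 V.
Step 5 — Ohm's law: I = V / Z_total = (2.927 - j5.949) / (96.9 - j16.93) = 0.03972 - j0.05445 A.
Step 6 — Convert to polar: |I| = 0.0674 A, ∠I = -53.9°.

I = 0.0674∠-53.9° A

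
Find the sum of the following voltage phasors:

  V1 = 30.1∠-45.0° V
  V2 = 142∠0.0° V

Step 1 — Convert each phasor to rectangular form:
  V1 = 30.1·(cos(-45.0°) + j·sin(-45.0°)) = 21.28 - j21.28 V
  V2 = 142·(cos(0.0°) + j·sin(0.0°)) = 142 V
Step 2 — Sum components: V_total = 163.3 - j21.28 V.
Step 3 — Convert to polar: |V_total| = 164.7 V, ∠V_total = -7.4°.

V_total = 164.7∠-7.4° V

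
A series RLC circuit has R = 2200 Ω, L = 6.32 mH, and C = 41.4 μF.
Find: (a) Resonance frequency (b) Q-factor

Step 1 — Resonance condition Im(Z)=0 gives ω₀ = 1/√(LC).
Step 2 — ω₀ = 1/√(0.00632·4.14e-05) = 1955 rad/s.
Step 3 — f₀ = ω₀/(2π) = 311.1 Hz.
Step 4 — Series Q: Q = ω₀L/R = 1955·0.00632/2200 = 0.005616.

(a) f₀ = 311.1 Hz  (b) Q = 0.005616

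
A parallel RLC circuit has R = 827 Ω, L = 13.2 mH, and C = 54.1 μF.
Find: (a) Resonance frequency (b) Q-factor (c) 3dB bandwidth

Step 1 — Resonance: ω₀ = 1/√(LC) = 1/√(0.0132·5.41e-05) = 1183 rad/s.
Step 2 — f₀ = ω₀/(2π) = 188.3 Hz.
Step 3 — Parallel Q: Q = R/(ω₀L) = 827/(1183·0.0132) = 52.94.
Step 4 — Bandwidth: Δω = ω₀/Q = 22.35 rad/s; BW = Δω/(2π) = 3.557 Hz.

(a) f₀ = 188.3 Hz  (b) Q = 52.94  (c) BW = 3.557 Hz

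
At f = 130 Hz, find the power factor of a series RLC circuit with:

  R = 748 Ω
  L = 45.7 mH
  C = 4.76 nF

Step 1 — Angular frequency: ω = 2π·f = 2π·130 = 816.8 rad/s.
Step 2 — Component impedances:
  R: Z = R = 748 Ω
  L: Z = jωL = j·816.8·0.0457 = 0 + j37.33 Ω
  C: Z = 1/(jωC) = -j/(ω·C) = 0 - j2.572e+05 Ω
Step 3 — Series combination: Z_total = R + L + C = 748 - j2.572e+05 Ω = 2.572e+05∠-89.8° Ω.
Step 4 — Power factor: PF = cos(φ) = Re(Z)/|Z| = 748/2.5716e+05 = 0.002909.
Step 5 — Type: Im(Z) = -2.572e+05 ⇒ leading (phase φ = -89.8°).

PF = 0.002909 (leading, φ = -89.8°)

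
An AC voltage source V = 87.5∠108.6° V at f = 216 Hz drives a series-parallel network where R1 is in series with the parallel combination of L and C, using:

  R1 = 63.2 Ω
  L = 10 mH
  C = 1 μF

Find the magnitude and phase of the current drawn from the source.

Step 1 — Angular frequency: ω = 2π·f = 2π·216 = 1357 rad/s.
Step 2 — Component impedances:
  R1: Z = R = 63.2 Ω
  L: Z = jωL = j·1357·0.01 = 0 + j13.57 Ω
  C: Z = 1/(jωC) = -j/(ω·C) = 0 - j736.8 Ω
Step 3 — Parallel branch: L || C = 1/(1/L + 1/C) = 0 + j13.83 Ω.
Step 4 — Series with R1: Z_total = R1 + (L || C) = 63.2 + j13.83 Ω = 64.69∠12.3° Ω.
Step 5 — Source phasor: V = 87.5∠108.6° V = -27.91 + j82.93 V.
Step 6 — Ohm's law: I = V / Z_total = (-27.91 + j82.93) / (63.2 + j13.83) = -0.1475 + j1.344 A.
Step 7 — Convert to polar: |I| = 1.353 A, ∠I = 96.3°.

I = 1.353∠96.3° A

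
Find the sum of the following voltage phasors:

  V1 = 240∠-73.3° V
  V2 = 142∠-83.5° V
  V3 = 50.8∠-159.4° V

Step 1 — Convert each phasor to rectangular form:
  V1 = 240·(cos(-73.3°) + j·sin(-73.3°)) = 68.97 - j229.9 V
  V2 = 142·(cos(-83.5°) + j·sin(-83.5°)) = 16.07 - j141.1 V
  V3 = 50.8·(cos(-159.4°) + j·sin(-159.4°)) = -47.55 - j17.87 V
Step 2 — Sum components: V_total = 37.49 - j388.8 V.
Step 3 — Convert to polar: |V_total| = 390.6 V, ∠V_total = -84.5°.

V_total = 390.6∠-84.5° V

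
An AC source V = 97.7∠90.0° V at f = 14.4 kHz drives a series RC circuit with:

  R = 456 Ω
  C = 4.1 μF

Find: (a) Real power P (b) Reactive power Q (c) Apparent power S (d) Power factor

Step 1 — Angular frequency: ω = 2π·f = 2π·1.44e+04 = 9.048e+04 rad/s.
Step 2 — Component impedances:
  R: Z = R = 456 Ω
  C: Z = 1/(jωC) = -j/(ω·C) = 0 - j2.696 Ω
Step 3 — Series combination: Z_total = R + C = 456 - j2.696 Ω = 456∠-0.3° Ω.
Step 4 — Source phasor: V = 97.7∠90.0° V = 0 + j97.7 V.
Step 5 — Current: I = V / Z = -0.001267 + j0.2142 A = 0.2143∠90.3° A.
Step 6 — Complex power: S = V·I* = 20.93 - j0.1237 VA.
Step 7 — Real power: P = Re(S) = 20.93 W.
Step 8 — Reactive power: Q = Im(S) = -0.1237 VAR.
Step 9 — Apparent power: |S| = 20.93 VA.
Step 10 — Power factor: PF = P/|S| = 1 (leading).

(a) P = 20.93 W  (b) Q = -0.1237 VAR  (c) S = 20.93 VA  (d) PF = 1 (leading)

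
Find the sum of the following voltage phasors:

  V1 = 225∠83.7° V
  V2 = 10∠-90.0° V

Step 1 — Convert each phasor to rectangular form:
  V1 = 225·(cos(83.7°) + j·sin(83.7°)) = 24.69 + j223.6 V
  V2 = 10·(cos(-90.0°) + j·sin(-90.0°)) = 0 - j10 V
Step 2 — Sum components: V_total = 24.69 + j213.6 V.
Step 3 — Convert to polar: |V_total| = 215.1 V, ∠V_total = 83.4°.

V_total = 215.1∠83.4° V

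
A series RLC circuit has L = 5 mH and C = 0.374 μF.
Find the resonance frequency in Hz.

Step 1 — Resonance condition Im(Z)=0 gives ω₀ = 1/√(LC).
Step 2 — ω₀ = 1/√(0.005·3.74e-07) = 2.312e+04 rad/s.
Step 3 — f₀ = ω₀/(2π) = 3680 Hz.

f₀ = 3680 Hz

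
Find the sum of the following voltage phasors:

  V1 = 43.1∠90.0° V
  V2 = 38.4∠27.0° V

Step 1 — Convert each phasor to rectangular form:
  V1 = 43.1·(cos(90.0°) + j·sin(90.0°)) = 0 + j43.1 V
  V2 = 38.4·(cos(27.0°) + j·sin(27.0°)) = 34.21 + j17.43 V
Step 2 — Sum components: V_total = 34.21 + j60.53 V.
Step 3 — Convert to polar: |V_total| = 69.53 V, ∠V_total = 60.5°.

V_total = 69.53∠60.5° V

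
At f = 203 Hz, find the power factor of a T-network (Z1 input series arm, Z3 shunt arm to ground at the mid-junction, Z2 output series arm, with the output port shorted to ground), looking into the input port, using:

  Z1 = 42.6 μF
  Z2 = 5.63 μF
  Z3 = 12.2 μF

Step 1 — Angular frequency: ω = 2π·f = 2π·203 = 1275 rad/s.
Step 2 — Component impedances:
  Z1: Z = 1/(jωC) = -j/(ω·C) = 0 - j18.4 Ω
  Z2: Z = 1/(jωC) = -j/(ω·C) = 0 - j139.3 Ω
  Z3: Z = 1/(jωC) = -j/(ω·C) = 0 - j64.26 Ω
Step 3 — With the output port shorted to ground, the output series arm Z2 runs from the junction to ground; the shunt arm Z3 also runs from the junction to ground. They appear in parallel: Z3 || Z2 = 0 - j43.97 Ω.
Step 4 — Series with input arm Z1: Z_in = Z1 + (Z3 || Z2) = 0 - j62.38 Ω = 62.38∠-90.0° Ω.
Step 5 — Power factor: PF = cos(φ) = Re(Z)/|Z| = 0/62.38 = 0.
Step 6 — Type: Im(Z) = -62.38 ⇒ leading (phase φ = -90.0°).

PF = 0 (leading, φ = -90.0°)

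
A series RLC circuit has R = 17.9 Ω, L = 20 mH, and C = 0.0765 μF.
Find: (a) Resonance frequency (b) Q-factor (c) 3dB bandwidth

Step 1 — Resonance: ω₀ = 1/√(LC) = 1/√(0.02·7.65e-08) = 2.557e+04 rad/s.
Step 2 — f₀ = ω₀/(2π) = 4069 Hz.
Step 3 — Series Q: Q = ω₀L/R = 2.557e+04·0.02/17.9 = 28.56.
Step 4 — Bandwidth: Δω = ω₀/Q = 895 rad/s; BW = Δω/(2π) = 142.4 Hz.

(a) f₀ = 4069 Hz  (b) Q = 28.56  (c) BW = 142.4 Hz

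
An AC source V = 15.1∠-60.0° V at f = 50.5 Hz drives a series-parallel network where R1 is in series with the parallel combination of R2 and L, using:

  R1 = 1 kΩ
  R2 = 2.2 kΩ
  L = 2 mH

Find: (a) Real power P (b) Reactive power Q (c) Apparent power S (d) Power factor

Step 1 — Angular frequency: ω = 2π·f = 2π·50.5 = 317.3 rad/s.
Step 2 — Component impedances:
  R1: Z = R = 1000 Ω
  R2: Z = R = 2200 Ω
  L: Z = jωL = j·317.3·0.002 = 0 + j0.6346 Ω
Step 3 — Parallel branch: R2 || L = 1/(1/R2 + 1/L) = 0.0001831 + j0.6346 Ω.
Step 4 — Series with R1: Z_total = R1 + (R2 || L) = 1000 + j0.6346 Ω = 1000∠0.0° Ω.
Step 5 — Source phasor: V = 15.1∠-60.0° V = 7.55 - j13.08 V.
Step 6 — Current: I = V / Z = 0.007542 - j0.01308 A = 0.0151∠-60.0° A.
Step 7 — Complex power: S = V·I* = 0.228 + j0.0001447 VA.
Step 8 — Real power: P = Re(S) = 0.228 W.
Step 9 — Reactive power: Q = Im(S) = 0.0001447 VAR.
Step 10 — Apparent power: |S| = 0.228 VA.
Step 11 — Power factor: PF = P/|S| = 1 (lagging).

(a) P = 0.228 W  (b) Q = 0.0001447 VAR  (c) S = 0.228 VA  (d) PF = 1 (lagging)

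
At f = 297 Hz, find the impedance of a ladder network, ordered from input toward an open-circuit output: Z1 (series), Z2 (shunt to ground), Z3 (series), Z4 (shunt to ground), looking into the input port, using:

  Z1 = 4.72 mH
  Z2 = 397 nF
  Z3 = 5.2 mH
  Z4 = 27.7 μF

Step 1 — Angular frequency: ω = 2π·f = 2π·297 = 1866 rad/s.
Step 2 — Component impedances:
  Z1: Z = jωL = j·1866·0.00472 = 0 + j8.808 Ω
  Z2: Z = 1/(jωC) = -j/(ω·C) = 0 - j1350 Ω
  Z3: Z = jωL = j·1866·0.0052 = 0 + j9.704 Ω
  Z4: Z = 1/(jωC) = -j/(ω·C) = 0 - j19.35 Ω
Step 3 — Ladder network (open output): work backward from the far end, alternating series and parallel combinations. Z_in = 0 - j0.7655 Ω = 0.7655∠-90.0° Ω.

Z = 0 - j0.7655 Ω = 0.7655∠-90.0° Ω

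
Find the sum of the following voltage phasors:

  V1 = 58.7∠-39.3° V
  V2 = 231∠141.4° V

Step 1 — Convert each phasor to rectangular form:
  V1 = 58.7·(cos(-39.3°) + j·sin(-39.3°)) = 45.42 - j37.18 V
  V2 = 231·(cos(141.4°) + j·sin(141.4°)) = -180.5 + j144.1 V
Step 2 — Sum components: V_total = -135.1 + j106.9 V.
Step 3 — Convert to polar: |V_total| = 172.3 V, ∠V_total = 141.6°.

V_total = 172.3∠141.6° V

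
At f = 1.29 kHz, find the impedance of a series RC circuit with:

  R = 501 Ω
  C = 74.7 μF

Step 1 — Angular frequency: ω = 2π·f = 2π·1290 = 8105 rad/s.
Step 2 — Component impedances:
  R: Z = R = 501 Ω
  C: Z = 1/(jωC) = -j/(ω·C) = 0 - j1.652 Ω
Step 3 — Series combination: Z_total = R + C = 501 - j1.652 Ω = 501∠-0.2° Ω.

Z = 501 - j1.652 Ω = 501∠-0.2° Ω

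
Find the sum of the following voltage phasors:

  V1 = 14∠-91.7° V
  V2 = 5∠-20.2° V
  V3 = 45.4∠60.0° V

Step 1 — Convert each phasor to rectangular form:
  V1 = 14·(cos(-91.7°) + j·sin(-91.7°)) = -0.4153 - j13.99 V
  V2 = 5·(cos(-20.2°) + j·sin(-20.2°)) = 4.692 - j1.726 V
  V3 = 45.4·(cos(60.0°) + j·sin(60.0°)) = 22.7 + j39.32 V
Step 2 — Sum components: V_total = 26.98 + j23.6 V.
Step 3 — Convert to polar: |V_total| = 35.84 V, ∠V_total = 41.2°.

V_total = 35.84∠41.2° V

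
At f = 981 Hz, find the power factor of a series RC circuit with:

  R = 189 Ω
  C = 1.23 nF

Step 1 — Angular frequency: ω = 2π·f = 2π·981 = 6164 rad/s.
Step 2 — Component impedances:
  R: Z = R = 189 Ω
  C: Z = 1/(jωC) = -j/(ω·C) = 0 - j1.319e+05 Ω
Step 3 — Series combination: Z_total = R + C = 189 - j1.319e+05 Ω = 1.319e+05∠-89.9° Ω.
Step 4 — Power factor: PF = cos(φ) = Re(Z)/|Z| = 189/1.319e+05 = 0.001433.
Step 5 — Type: Im(Z) = -1.319e+05 ⇒ leading (phase φ = -89.9°).

PF = 0.001433 (leading, φ = -89.9°)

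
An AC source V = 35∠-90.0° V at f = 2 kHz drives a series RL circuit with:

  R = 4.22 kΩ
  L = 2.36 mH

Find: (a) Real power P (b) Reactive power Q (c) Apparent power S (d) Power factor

Step 1 — Angular frequency: ω = 2π·f = 2π·2000 = 1.257e+04 rad/s.
Step 2 — Component impedances:
  R: Z = R = 4220 Ω
  L: Z = jωL = j·1.257e+04·0.00236 = 0 + j29.66 Ω
Step 3 — Series combination: Z_total = R + L = 4220 + j29.66 Ω = 4220∠0.4° Ω.
Step 4 — Source phasor: V = 35∠-90.0° V = 0 - j35 V.
Step 5 — Current: I = V / Z = -5.828e-05 - j0.008293 A = 0.008294∠-90.4° A.
Step 6 — Complex power: S = V·I* = 0.2903 + j0.00204 VA.
Step 7 — Real power: P = Re(S) = 0.2903 W.
Step 8 — Reactive power: Q = Im(S) = 0.00204 VAR.
Step 9 — Apparent power: |S| = 0.2903 VA.
Step 10 — Power factor: PF = P/|S| = 1 (lagging).

(a) P = 0.2903 W  (b) Q = 0.00204 VAR  (c) S = 0.2903 VA  (d) PF = 1 (lagging)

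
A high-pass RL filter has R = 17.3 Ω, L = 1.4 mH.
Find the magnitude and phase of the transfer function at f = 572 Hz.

Step 1 — Angular frequency: ω = 2π·572 = 3594 rad/s.
Step 2 — Transfer function: H(jω) = jωL/(R + jωL).
Step 3 — Numerator jωL = j·5.032; denominator R + jωL = 17.3 + j5.032.
Step 4 — H = 0.07799 + j0.2682.
Step 5 — Magnitude: |H| = 0.2793 (-11.1 dB); phase: φ = 73.8°.

|H| = 0.2793 (-11.1 dB), φ = 73.8°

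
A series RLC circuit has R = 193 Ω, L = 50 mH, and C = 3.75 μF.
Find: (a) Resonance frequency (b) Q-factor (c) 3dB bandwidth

Step 1 — Resonance: ω₀ = 1/√(LC) = 1/√(0.05·3.75e-06) = 2309 rad/s.
Step 2 — f₀ = ω₀/(2π) = 367.6 Hz.
Step 3 — Series Q: Q = ω₀L/R = 2309·0.05/193 = 0.5983.
Step 4 — Bandwidth: Δω = ω₀/Q = 3860 rad/s; BW = Δω/(2π) = 614.3 Hz.

(a) f₀ = 367.6 Hz  (b) Q = 0.5983  (c) BW = 614.3 Hz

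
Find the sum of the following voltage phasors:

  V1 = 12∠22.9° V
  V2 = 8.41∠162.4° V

Step 1 — Convert each phasor to rectangular form:
  V1 = 12·(cos(22.9°) + j·sin(22.9°)) = 11.05 + j4.669 V
  V2 = 8.41·(cos(162.4°) + j·sin(162.4°)) = -8.016 + j2.543 V
Step 2 — Sum components: V_total = 3.038 + j7.212 V.
Step 3 — Convert to polar: |V_total| = 7.826 V, ∠V_total = 67.2°.

V_total = 7.826∠67.2° V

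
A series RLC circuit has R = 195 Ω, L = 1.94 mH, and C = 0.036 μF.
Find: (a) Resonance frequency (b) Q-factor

Step 1 — Resonance condition Im(Z)=0 gives ω₀ = 1/√(LC).
Step 2 — ω₀ = 1/√(0.00194·3.6e-08) = 1.197e+05 rad/s.
Step 3 — f₀ = ω₀/(2π) = 1.904e+04 Hz.
Step 4 — Series Q: Q = ω₀L/R = 1.197e+05·0.00194/195 = 1.19.

(a) f₀ = 1.904e+04 Hz  (b) Q = 1.19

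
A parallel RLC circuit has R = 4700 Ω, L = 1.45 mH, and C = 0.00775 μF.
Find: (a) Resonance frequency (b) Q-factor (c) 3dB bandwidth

Step 1 — Resonance: ω₀ = 1/√(LC) = 1/√(0.00145·7.75e-09) = 2.983e+05 rad/s.
Step 2 — f₀ = ω₀/(2π) = 4.748e+04 Hz.
Step 3 — Parallel Q: Q = R/(ω₀L) = 4700/(2.983e+05·0.00145) = 10.87.
Step 4 — Bandwidth: Δω = ω₀/Q = 2.745e+04 rad/s; BW = Δω/(2π) = 4369 Hz.

(a) f₀ = 4.748e+04 Hz  (b) Q = 10.87  (c) BW = 4369 Hz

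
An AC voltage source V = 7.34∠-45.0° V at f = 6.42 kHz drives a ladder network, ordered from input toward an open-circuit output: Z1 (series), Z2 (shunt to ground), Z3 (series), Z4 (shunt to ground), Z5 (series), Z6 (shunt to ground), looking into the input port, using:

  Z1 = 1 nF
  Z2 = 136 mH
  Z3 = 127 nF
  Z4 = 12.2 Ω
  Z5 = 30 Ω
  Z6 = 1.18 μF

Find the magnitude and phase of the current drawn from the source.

Step 1 — Angular frequency: ω = 2π·f = 2π·6420 = 4.034e+04 rad/s.
Step 2 — Component impedances:
  Z1: Z = 1/(jωC) = -j/(ω·C) = 0 - j2.479e+04 Ω
  Z2: Z = jωL = j·4.034e+04·0.136 = 0 + j5486 Ω
  Z3: Z = 1/(jωC) = -j/(ω·C) = 0 - j195.2 Ω
  Z4: Z = R = 12.2 Ω
  Z5: Z = R = 30 Ω
  Z6: Z = 1/(jωC) = -j/(ω·C) = 0 - j21.01 Ω
Step 3 — Ladder network (open output): work backward from the far end, alternating series and parallel combinations. Z_in = 10.08 - j2.499e+04 Ω = 2.499e+04∠-90.0° Ω.
Step 4 — Source phasor: V = 7.34∠-45.0° V = 5.19 - j5.19 V.
Step 5 — Ohm's law: I = V / Z_total = (5.19 - j5.19) / (10.08 - j2.499e+04) = 0.0002077 + j0.0002076 A.
Step 6 — Convert to polar: |I| = 0.0002937 A, ∠I = 45.0°.

I = 0.0002937∠45.0° A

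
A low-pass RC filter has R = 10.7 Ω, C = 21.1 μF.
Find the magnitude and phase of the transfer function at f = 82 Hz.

Step 1 — Angular frequency: ω = 2π·82 = 515.2 rad/s.
Step 2 — Transfer function: H(jω) = 1/(1 + jωRC).
Step 3 — Denominator: 1 + jωRC = 1 + j·515.2·10.7·2.11e-05 = 1 + j0.1163.
Step 4 — H = 0.9866 - j0.1148.
Step 5 — Magnitude: |H| = 0.9933 (-0.1 dB); phase: φ = -6.6°.

|H| = 0.9933 (-0.1 dB), φ = -6.6°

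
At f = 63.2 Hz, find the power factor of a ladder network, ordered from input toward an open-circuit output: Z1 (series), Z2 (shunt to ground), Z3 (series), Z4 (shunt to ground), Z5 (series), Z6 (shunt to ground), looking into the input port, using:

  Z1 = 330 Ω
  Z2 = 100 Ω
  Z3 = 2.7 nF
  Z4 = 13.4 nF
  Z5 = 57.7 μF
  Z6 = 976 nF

Step 1 — Angular frequency: ω = 2π·f = 2π·63.2 = 397.1 rad/s.
Step 2 — Component impedances:
  Z1: Z = R = 330 Ω
  Z2: Z = R = 100 Ω
  Z3: Z = 1/(jωC) = -j/(ω·C) = 0 - j9.327e+05 Ω
  Z4: Z = 1/(jωC) = -j/(ω·C) = 0 - j1.879e+05 Ω
  Z5: Z = 1/(jωC) = -j/(ω·C) = 0 - j43.64 Ω
  Z6: Z = 1/(jωC) = -j/(ω·C) = 0 - j2580 Ω
Step 3 — Ladder network (open output): work backward from the far end, alternating series and parallel combinations. Z_in = 430 - j0.01069 Ω = 430∠-0.0° Ω.
Step 4 — Power factor: PF = cos(φ) = Re(Z)/|Z| = 430/430 = 1.
Step 5 — Type: Im(Z) = -0.01069 ⇒ leading (phase φ = -0.0°).

PF = 1 (leading, φ = -0.0°)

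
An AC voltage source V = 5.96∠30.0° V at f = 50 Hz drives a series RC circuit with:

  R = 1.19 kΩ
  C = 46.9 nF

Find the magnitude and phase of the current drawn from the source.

Step 1 — Angular frequency: ω = 2π·f = 2π·50 = 314.2 rad/s.
Step 2 — Component impedances:
  R: Z = R = 1190 Ω
  C: Z = 1/(jωC) = -j/(ω·C) = 0 - j6.787e+04 Ω
Step 3 — Series combination: Z_total = R + C = 1190 - j6.787e+04 Ω = 6.788e+04∠-89.0° Ω.
Step 4 — Source phasor: V = 5.96∠30.0° V = 5.162 + j2.98 V.
Step 5 — Ohm's law: I = V / Z_total = (5.162 + j2.98) / (1190 - j6.787e+04) = -4.256e-05 + j7.68e-05 A.
Step 6 — Convert to polar: |I| = 8.78e-05 A, ∠I = 119.0°.

I = 8.78e-05∠119.0° A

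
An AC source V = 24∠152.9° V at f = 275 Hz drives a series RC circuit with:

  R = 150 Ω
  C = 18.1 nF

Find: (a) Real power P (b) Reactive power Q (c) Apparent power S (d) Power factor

Step 1 — Angular frequency: ω = 2π·f = 2π·275 = 1728 rad/s.
Step 2 — Component impedances:
  R: Z = R = 150 Ω
  C: Z = 1/(jωC) = -j/(ω·C) = 0 - j3.197e+04 Ω
Step 3 — Series combination: Z_total = R + C = 150 - j3.197e+04 Ω = 3.198e+04∠-89.7° Ω.
Step 4 — Source phasor: V = 24∠152.9° V = -21.37 + j10.93 V.
Step 5 — Current: I = V / Z = -0.0003451 - j0.0006666 A = 0.0007506∠-117.4° A.
Step 6 — Complex power: S = V·I* = 8.451e-05 - j0.01801 VA.
Step 7 — Real power: P = Re(S) = 8.451e-05 W.
Step 8 — Reactive power: Q = Im(S) = -0.01801 VAR.
Step 9 — Apparent power: |S| = 0.01801 VA.
Step 10 — Power factor: PF = P/|S| = 0.004691 (leading).

(a) P = 8.451e-05 W  (b) Q = -0.01801 VAR  (c) S = 0.01801 VA  (d) PF = 0.004691 (leading)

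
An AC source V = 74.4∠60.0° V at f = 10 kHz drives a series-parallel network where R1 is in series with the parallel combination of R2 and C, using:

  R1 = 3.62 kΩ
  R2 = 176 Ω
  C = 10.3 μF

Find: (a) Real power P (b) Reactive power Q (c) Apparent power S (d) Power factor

Step 1 — Angular frequency: ω = 2π·f = 2π·1e+04 = 6.283e+04 rad/s.
Step 2 — Component impedances:
  R1: Z = R = 3620 Ω
  R2: Z = R = 176 Ω
  C: Z = 1/(jωC) = -j/(ω·C) = 0 - j1.545 Ω
Step 3 — Parallel branch: R2 || C = 1/(1/R2 + 1/C) = 0.01356 - j1.545 Ω.
Step 4 — Series with R1: Z_total = R1 + (R2 || C) = 3620 - j1.545 Ω = 3620∠-0.0° Ω.
Step 5 — Source phasor: V = 74.4∠60.0° V = 37.2 + j64.43 V.
Step 6 — Current: I = V / Z = 0.01027 + j0.0178 A = 0.02055∠60.0° A.
Step 7 — Complex power: S = V·I* = 1.529 - j0.0006526 VA.
Step 8 — Real power: P = Re(S) = 1.529 W.
Step 9 — Reactive power: Q = Im(S) = -0.0006526 VAR.
Step 10 — Apparent power: |S| = 1.529 VA.
Step 11 — Power factor: PF = P/|S| = 1 (leading).

(a) P = 1.529 W  (b) Q = -0.0006526 VAR  (c) S = 1.529 VA  (d) PF = 1 (leading)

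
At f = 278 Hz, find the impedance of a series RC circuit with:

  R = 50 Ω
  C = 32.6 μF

Step 1 — Angular frequency: ω = 2π·f = 2π·278 = 1747 rad/s.
Step 2 — Component impedances:
  R: Z = R = 50 Ω
  C: Z = 1/(jωC) = -j/(ω·C) = 0 - j17.56 Ω
Step 3 — Series combination: Z_total = R + C = 50 - j17.56 Ω = 52.99∠-19.4° Ω.

Z = 50 - j17.56 Ω = 52.99∠-19.4° Ω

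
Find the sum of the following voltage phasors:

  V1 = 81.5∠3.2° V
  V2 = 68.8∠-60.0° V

Step 1 — Convert each phasor to rectangular form:
  V1 = 81.5·(cos(3.2°) + j·sin(3.2°)) = 81.37 + j4.549 V
  V2 = 68.8·(cos(-60.0°) + j·sin(-60.0°)) = 34.4 - j59.58 V
Step 2 — Sum components: V_total = 115.8 - j55.03 V.
Step 3 — Convert to polar: |V_total| = 128.2 V, ∠V_total = -25.4°.

V_total = 128.2∠-25.4° V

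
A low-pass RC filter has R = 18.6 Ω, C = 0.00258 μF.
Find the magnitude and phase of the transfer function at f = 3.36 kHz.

Step 1 — Angular frequency: ω = 2π·3360 = 2.111e+04 rad/s.
Step 2 — Transfer function: H(jω) = 1/(1 + jωRC).
Step 3 — Denominator: 1 + jωRC = 1 + j·2.111e+04·18.6·2.58e-09 = 1 + j0.001013.
Step 4 — H = 1 - j0.001013.
Step 5 — Magnitude: |H| = 1 (-0.0 dB); phase: φ = -0.1°.

|H| = 1 (-0.0 dB), φ = -0.1°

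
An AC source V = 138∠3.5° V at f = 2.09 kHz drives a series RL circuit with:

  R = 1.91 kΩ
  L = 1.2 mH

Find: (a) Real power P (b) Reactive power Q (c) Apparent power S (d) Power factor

Step 1 — Angular frequency: ω = 2π·f = 2π·2090 = 1.313e+04 rad/s.
Step 2 — Component impedances:
  R: Z = R = 1910 Ω
  L: Z = jωL = j·1.313e+04·0.0012 = 0 + j15.76 Ω
Step 3 — Series combination: Z_total = R + L = 1910 + j15.76 Ω = 1910∠0.5° Ω.
Step 4 — Source phasor: V = 138∠3.5° V = 137.7 + j8.425 V.
Step 5 — Current: I = V / Z = 0.07215 + j0.003816 A = 0.07225∠3.0° A.
Step 6 — Complex power: S = V·I* = 9.97 + j0.08226 VA.
Step 7 — Real power: P = Re(S) = 9.97 W.
Step 8 — Reactive power: Q = Im(S) = 0.08226 VAR.
Step 9 — Apparent power: |S| = 9.97 VA.
Step 10 — Power factor: PF = P/|S| = 1 (lagging).

(a) P = 9.97 W  (b) Q = 0.08226 VAR  (c) S = 9.97 VA  (d) PF = 1 (lagging)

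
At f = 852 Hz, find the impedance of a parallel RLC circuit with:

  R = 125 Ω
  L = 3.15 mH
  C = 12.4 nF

Step 1 — Angular frequency: ω = 2π·f = 2π·852 = 5353 rad/s.
Step 2 — Component impedances:
  R: Z = R = 125 Ω
  L: Z = jωL = j·5353·0.00315 = 0 + j16.86 Ω
  C: Z = 1/(jωC) = -j/(ω·C) = 0 - j1.506e+04 Ω
Step 3 — Parallel combination: 1/Z_total = 1/R + 1/L + 1/C; Z_total = 2.239 + j16.58 Ω = 16.73∠82.3° Ω.

Z = 2.239 + j16.58 Ω = 16.73∠82.3° Ω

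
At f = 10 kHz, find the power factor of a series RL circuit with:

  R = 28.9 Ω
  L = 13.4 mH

Step 1 — Angular frequency: ω = 2π·f = 2π·1e+04 = 6.283e+04 rad/s.
Step 2 — Component impedances:
  R: Z = R = 28.9 Ω
  L: Z = jωL = j·6.283e+04·0.0134 = 0 + j841.9 Ω
Step 3 — Series combination: Z_total = R + L = 28.9 + j841.9 Ω = 842.4∠88.0° Ω.
Step 4 — Power factor: PF = cos(φ) = Re(Z)/|Z| = 28.9/842.4 = 0.03431.
Step 5 — Type: Im(Z) = 841.9 ⇒ lagging (phase φ = 88.0°).

PF = 0.03431 (lagging, φ = 88.0°)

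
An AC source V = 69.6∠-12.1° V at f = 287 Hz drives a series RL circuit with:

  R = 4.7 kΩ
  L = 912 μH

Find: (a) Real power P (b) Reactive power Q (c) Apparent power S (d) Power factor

Step 1 — Angular frequency: ω = 2π·f = 2π·287 = 1803 rad/s.
Step 2 — Component impedances:
  R: Z = R = 4700 Ω
  L: Z = jωL = j·1803·0.000912 = 0 + j1.645 Ω
Step 3 — Series combination: Z_total = R + L = 4700 + j1.645 Ω = 4700∠0.0° Ω.
Step 4 — Source phasor: V = 69.6∠-12.1° V = 68.05 - j14.59 V.
Step 5 — Current: I = V / Z = 0.01448 - j0.003109 A = 0.01481∠-12.1° A.
Step 6 — Complex power: S = V·I* = 1.031 + j0.0003606 VA.
Step 7 — Real power: P = Re(S) = 1.031 W.
Step 8 — Reactive power: Q = Im(S) = 0.0003606 VAR.
Step 9 — Apparent power: |S| = 1.031 VA.
Step 10 — Power factor: PF = P/|S| = 1 (lagging).

(a) P = 1.031 W  (b) Q = 0.0003606 VAR  (c) S = 1.031 VA  (d) PF = 1 (lagging)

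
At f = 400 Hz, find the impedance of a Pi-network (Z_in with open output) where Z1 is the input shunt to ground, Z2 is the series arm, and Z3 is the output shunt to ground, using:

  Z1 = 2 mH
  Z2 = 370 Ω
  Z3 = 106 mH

Step 1 — Angular frequency: ω = 2π·f = 2π·400 = 2513 rad/s.
Step 2 — Component impedances:
  Z1: Z = jωL = j·2513·0.002 = 0 + j5.027 Ω
  Z2: Z = R = 370 Ω
  Z3: Z = jωL = j·2513·0.106 = 0 + j266.4 Ω
Step 3 — With open output, the series arm Z2 and the output shunt Z3 appear in series to ground: Z2 + Z3 = 370 + j266.4 Ω.
Step 4 — Parallel with input shunt Z1: Z_in = Z1 || (Z2 + Z3) = 0.04439 + j4.994 Ω = 4.994∠89.5° Ω.

Z = 0.04439 + j4.994 Ω = 4.994∠89.5° Ω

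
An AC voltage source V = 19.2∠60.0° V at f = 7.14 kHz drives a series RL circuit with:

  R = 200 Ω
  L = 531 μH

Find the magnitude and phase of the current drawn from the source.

Step 1 — Angular frequency: ω = 2π·f = 2π·7140 = 4.486e+04 rad/s.
Step 2 — Component impedances:
  R: Z = R = 200 Ω
  L: Z = jωL = j·4.486e+04·0.000531 = 0 + j23.82 Ω
Step 3 — Series combination: Z_total = R + L = 200 + j23.82 Ω = 201.4∠6.8° Ω.
Step 4 — Source phasor: V = 19.2∠60.0° V = 9.6 + j16.63 V.
Step 5 — Ohm's law: I = V / Z_total = (9.6 + j16.63) / (200 + j23.82) = 0.05709 + j0.07634 A.
Step 6 — Convert to polar: |I| = 0.09533 A, ∠I = 53.2°.

I = 0.09533∠53.2° A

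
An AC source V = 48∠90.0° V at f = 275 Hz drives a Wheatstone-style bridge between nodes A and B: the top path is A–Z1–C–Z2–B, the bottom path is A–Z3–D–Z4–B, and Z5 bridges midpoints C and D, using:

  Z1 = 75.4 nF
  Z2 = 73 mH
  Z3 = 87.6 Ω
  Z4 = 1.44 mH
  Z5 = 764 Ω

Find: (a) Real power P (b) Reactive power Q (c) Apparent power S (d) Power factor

Step 1 — Angular frequency: ω = 2π·f = 2π·275 = 1728 rad/s.
Step 2 — Component impedances:
  Z1: Z = 1/(jωC) = -j/(ω·C) = 0 - j7676 Ω
  Z2: Z = jωL = j·1728·0.073 = 0 + j126.1 Ω
  Z3: Z = R = 87.6 Ω
  Z4: Z = jωL = j·1728·0.00144 = 0 + j2.488 Ω
  Z5: Z = R = 764 Ω
Step 3 — Bridge requires nodal analysis (the Z5 bridge couples midpoints C and D, so the two paths cannot be reduced to a simple series/parallel combination). Setting node B to ground and injecting 1 A at node A, the 3-node admittance system at A, C, D solves to V_A = Z_AB = 87.65 + j1.461 Ω = 87.66∠1.0° Ω.
Step 4 — Source phasor: V = 48∠90.0° V = 0 + j48 V.
Step 5 — Current: I = V / Z = 0.009127 + j0.5475 A = 0.5476∠89.0° A.
Step 6 — Complex power: S = V·I* = 26.28 + j0.4381 VA.
Step 7 — Real power: P = Re(S) = 26.28 W.
Step 8 — Reactive power: Q = Im(S) = 0.4381 VAR.
Step 9 — Apparent power: |S| = 26.28 VA.
Step 10 — Power factor: PF = P/|S| = 0.9999 (lagging).

(a) P = 26.28 W  (b) Q = 0.4381 VAR  (c) S = 26.28 VA  (d) PF = 0.9999 (lagging)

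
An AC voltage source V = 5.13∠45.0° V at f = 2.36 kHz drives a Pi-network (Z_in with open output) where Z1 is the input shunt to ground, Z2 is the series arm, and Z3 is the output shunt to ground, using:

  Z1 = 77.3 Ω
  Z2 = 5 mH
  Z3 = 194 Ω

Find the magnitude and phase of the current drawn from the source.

Step 1 — Angular frequency: ω = 2π·f = 2π·2360 = 1.483e+04 rad/s.
Step 2 — Component impedances:
  Z1: Z = R = 77.3 Ω
  Z2: Z = jωL = j·1.483e+04·0.005 = 0 + j74.14 Ω
  Z3: Z = R = 194 Ω
Step 3 — With open output, the series arm Z2 and the output shunt Z3 appear in series to ground: Z2 + Z3 = 194 + j74.14 Ω.
Step 4 — Parallel with input shunt Z1: Z_in = Z1 || (Z2 + Z3) = 56.81 + j5.601 Ω = 57.08∠5.6° Ω.
Step 5 — Source phasor: V = 5.13∠45.0° V = 3.627 + j3.627 V.
Step 6 — Ohm's law: I = V / Z_total = (3.627 + j3.627) / (56.81 + j5.601) = 0.06948 + j0.05701 A.
Step 7 — Convert to polar: |I| = 0.08987 A, ∠I = 39.4°.

I = 0.08987∠39.4° A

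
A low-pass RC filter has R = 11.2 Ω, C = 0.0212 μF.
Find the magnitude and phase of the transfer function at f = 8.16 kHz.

Step 1 — Angular frequency: ω = 2π·8160 = 5.127e+04 rad/s.
Step 2 — Transfer function: H(jω) = 1/(1 + jωRC).
Step 3 — Denominator: 1 + jωRC = 1 + j·5.127e+04·11.2·2.12e-08 = 1 + j0.01217.
Step 4 — H = 0.9999 - j0.01217.
Step 5 — Magnitude: |H| = 0.9999 (-0.0 dB); phase: φ = -0.7°.

|H| = 0.9999 (-0.0 dB), φ = -0.7°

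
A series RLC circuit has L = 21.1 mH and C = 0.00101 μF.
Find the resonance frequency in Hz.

Step 1 — Resonance condition Im(Z)=0 gives ω₀ = 1/√(LC).
Step 2 — ω₀ = 1/√(0.0211·1.01e-09) = 2.166e+05 rad/s.
Step 3 — f₀ = ω₀/(2π) = 3.448e+04 Hz.

f₀ = 3.448e+04 Hz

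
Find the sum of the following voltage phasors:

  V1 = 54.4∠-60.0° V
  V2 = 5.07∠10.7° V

Step 1 — Convert each phasor to rectangular form:
  V1 = 54.4·(cos(-60.0°) + j·sin(-60.0°)) = 27.2 - j47.11 V
  V2 = 5.07·(cos(10.7°) + j·sin(10.7°)) = 4.982 + j0.9413 V
Step 2 — Sum components: V_total = 32.18 - j46.17 V.
Step 3 — Convert to polar: |V_total| = 56.28 V, ∠V_total = -55.1°.

V_total = 56.28∠-55.1° V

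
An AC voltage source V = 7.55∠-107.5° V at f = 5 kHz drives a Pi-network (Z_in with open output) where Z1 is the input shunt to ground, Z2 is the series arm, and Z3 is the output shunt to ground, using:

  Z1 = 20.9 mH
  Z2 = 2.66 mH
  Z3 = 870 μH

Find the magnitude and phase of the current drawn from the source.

Step 1 — Angular frequency: ω = 2π·f = 2π·5000 = 3.142e+04 rad/s.
Step 2 — Component impedances:
  Z1: Z = jωL = j·3.142e+04·0.0209 = 0 + j656.6 Ω
  Z2: Z = jωL = j·3.142e+04·0.00266 = 0 + j83.57 Ω
  Z3: Z = jωL = j·3.142e+04·0.00087 = 0 + j27.33 Ω
Step 3 — With open output, the series arm Z2 and the output shunt Z3 appear in series to ground: Z2 + Z3 = 0 + j110.9 Ω.
Step 4 — Parallel with input shunt Z1: Z_in = Z1 || (Z2 + Z3) = 0 + j94.87 Ω = 94.87∠90.0° Ω.
Step 5 — Source phasor: V = 7.55∠-107.5° V = -2.27 - j7.201 V.
Step 6 — Ohm's law: I = V / Z_total = (-2.27 - j7.201) / (0 + j94.87) = -0.0759 + j0.02393 A.
Step 7 — Convert to polar: |I| = 0.07958 A, ∠I = 162.5°.

I = 0.07958∠162.5° A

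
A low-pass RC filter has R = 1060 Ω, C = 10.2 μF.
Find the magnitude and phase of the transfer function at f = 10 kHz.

Step 1 — Angular frequency: ω = 2π·1e+04 = 6.283e+04 rad/s.
Step 2 — Transfer function: H(jω) = 1/(1 + jωRC).
Step 3 — Denominator: 1 + jωRC = 1 + j·6.283e+04·1060·1.02e-05 = 1 + j679.3.
Step 4 — H = 2.167e-06 - j0.001472.
Step 5 — Magnitude: |H| = 0.001472 (-56.6 dB); phase: φ = -89.9°.

|H| = 0.001472 (-56.6 dB), φ = -89.9°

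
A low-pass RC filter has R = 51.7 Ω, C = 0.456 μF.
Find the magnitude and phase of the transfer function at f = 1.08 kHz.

Step 1 — Angular frequency: ω = 2π·1080 = 6786 rad/s.
Step 2 — Transfer function: H(jω) = 1/(1 + jωRC).
Step 3 — Denominator: 1 + jωRC = 1 + j·6786·51.7·4.56e-07 = 1 + j0.16.
Step 4 — H = 0.975 - j0.156.
Step 5 — Magnitude: |H| = 0.9874 (-0.1 dB); phase: φ = -9.1°.

|H| = 0.9874 (-0.1 dB), φ = -9.1°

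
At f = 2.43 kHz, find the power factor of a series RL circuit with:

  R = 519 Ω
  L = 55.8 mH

Step 1 — Angular frequency: ω = 2π·f = 2π·2430 = 1.527e+04 rad/s.
Step 2 — Component impedances:
  R: Z = R = 519 Ω
  L: Z = jωL = j·1.527e+04·0.0558 = 0 + j852 Ω
Step 3 — Series combination: Z_total = R + L = 519 + j852 Ω = 997.6∠58.7° Ω.
Step 4 — Power factor: PF = cos(φ) = Re(Z)/|Z| = 519/997.6 = 0.5202.
Step 5 — Type: Im(Z) = 852 ⇒ lagging (phase φ = 58.7°).

PF = 0.5202 (lagging, φ = 58.7°)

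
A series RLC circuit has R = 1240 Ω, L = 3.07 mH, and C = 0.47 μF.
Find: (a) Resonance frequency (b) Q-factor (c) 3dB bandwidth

Step 1 — Resonance: ω₀ = 1/√(LC) = 1/√(0.00307·4.7e-07) = 2.633e+04 rad/s.
Step 2 — f₀ = ω₀/(2π) = 4190 Hz.
Step 3 — Series Q: Q = ω₀L/R = 2.633e+04·0.00307/1240 = 0.06518.
Step 4 — Bandwidth: Δω = ω₀/Q = 4.039e+05 rad/s; BW = Δω/(2π) = 6.428e+04 Hz.

(a) f₀ = 4190 Hz  (b) Q = 0.06518  (c) BW = 6.428e+04 Hz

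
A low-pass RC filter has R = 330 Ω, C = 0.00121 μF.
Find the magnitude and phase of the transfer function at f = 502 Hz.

Step 1 — Angular frequency: ω = 2π·502 = 3154 rad/s.
Step 2 — Transfer function: H(jω) = 1/(1 + jωRC).
Step 3 — Denominator: 1 + jωRC = 1 + j·3154·330·1.21e-09 = 1 + j0.001259.
Step 4 — H = 1 - j0.001259.
Step 5 — Magnitude: |H| = 1 (-0.0 dB); phase: φ = -0.1°.

|H| = 1 (-0.0 dB), φ = -0.1°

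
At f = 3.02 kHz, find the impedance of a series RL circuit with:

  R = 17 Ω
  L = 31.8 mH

Step 1 — Angular frequency: ω = 2π·f = 2π·3020 = 1.898e+04 rad/s.
Step 2 — Component impedances:
  R: Z = R = 17 Ω
  L: Z = jωL = j·1.898e+04·0.0318 = 0 + j603.4 Ω
Step 3 — Series combination: Z_total = R + L = 17 + j603.4 Ω = 603.7∠88.4° Ω.

Z = 17 + j603.4 Ω = 603.7∠88.4° Ω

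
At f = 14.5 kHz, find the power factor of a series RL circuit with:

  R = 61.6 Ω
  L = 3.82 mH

Step 1 — Angular frequency: ω = 2π·f = 2π·1.45e+04 = 9.111e+04 rad/s.
Step 2 — Component impedances:
  R: Z = R = 61.6 Ω
  L: Z = jωL = j·9.111e+04·0.00382 = 0 + j348 Ω
Step 3 — Series combination: Z_total = R + L = 61.6 + j348 Ω = 353.4∠80.0° Ω.
Step 4 — Power factor: PF = cos(φ) = Re(Z)/|Z| = 61.6/353.4 = 0.1743.
Step 5 — Type: Im(Z) = 348 ⇒ lagging (phase φ = 80.0°).

PF = 0.1743 (lagging, φ = 80.0°)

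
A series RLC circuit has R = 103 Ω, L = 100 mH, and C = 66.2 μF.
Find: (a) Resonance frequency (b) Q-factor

Step 1 — Resonance condition Im(Z)=0 gives ω₀ = 1/√(LC).
Step 2 — ω₀ = 1/√(0.1·6.62e-05) = 388.7 rad/s.
Step 3 — f₀ = ω₀/(2π) = 61.86 Hz.
Step 4 — Series Q: Q = ω₀L/R = 388.7·0.1/103 = 0.3773.

(a) f₀ = 61.86 Hz  (b) Q = 0.3773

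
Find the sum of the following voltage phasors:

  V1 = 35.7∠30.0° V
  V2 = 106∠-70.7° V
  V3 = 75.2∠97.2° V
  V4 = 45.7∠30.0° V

Step 1 — Convert each phasor to rectangular form:
  V1 = 35.7·(cos(30.0°) + j·sin(30.0°)) = 30.92 + j17.85 V
  V2 = 106·(cos(-70.7°) + j·sin(-70.7°)) = 35.03 - j100 V
  V3 = 75.2·(cos(97.2°) + j·sin(97.2°)) = -9.425 + j74.61 V
  V4 = 45.7·(cos(30.0°) + j·sin(30.0°)) = 39.58 + j22.85 V
Step 2 — Sum components: V_total = 96.1 + j15.26 V.
Step 3 — Convert to polar: |V_total| = 97.31 V, ∠V_total = 9.0°.

V_total = 97.31∠9.0° V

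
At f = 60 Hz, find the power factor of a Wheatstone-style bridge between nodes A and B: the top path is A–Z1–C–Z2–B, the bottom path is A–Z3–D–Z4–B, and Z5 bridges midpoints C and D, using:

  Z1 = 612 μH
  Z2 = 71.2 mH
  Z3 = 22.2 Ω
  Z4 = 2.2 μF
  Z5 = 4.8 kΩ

Step 1 — Angular frequency: ω = 2π·f = 2π·60 = 377 rad/s.
Step 2 — Component impedances:
  Z1: Z = jωL = j·377·0.000612 = 0 + j0.2307 Ω
  Z2: Z = jωL = j·377·0.0712 = 0 + j26.84 Ω
  Z3: Z = R = 22.2 Ω
  Z4: Z = 1/(jωC) = -j/(ω·C) = 0 - j1206 Ω
  Z5: Z = R = 4800 Ω
Step 3 — Bridge requires nodal analysis (the Z5 bridge couples midpoints C and D, so the two paths cannot be reduced to a simple series/parallel combination). Setting node B to ground and injecting 1 A at node A, the 3-node admittance system at A, C, D solves to V_A = Z_AB = 0.01166 + j27.69 Ω = 27.69∠90.0° Ω.
Step 4 — Power factor: PF = cos(φ) = Re(Z)/|Z| = 0.011665/27.694 = 0.0004212.
Step 5 — Type: Im(Z) = 27.69 ⇒ lagging (phase φ = 90.0°).

PF = 0.0004212 (lagging, φ = 90.0°)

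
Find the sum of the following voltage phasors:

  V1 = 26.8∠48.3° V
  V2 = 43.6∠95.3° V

Step 1 — Convert each phasor to rectangular form:
  V1 = 26.8·(cos(48.3°) + j·sin(48.3°)) = 17.83 + j20.01 V
  V2 = 43.6·(cos(95.3°) + j·sin(95.3°)) = -4.027 + j43.41 V
Step 2 — Sum components: V_total = 13.8 + j63.42 V.
Step 3 — Convert to polar: |V_total| = 64.91 V, ∠V_total = 77.7°.

V_total = 64.91∠77.7° V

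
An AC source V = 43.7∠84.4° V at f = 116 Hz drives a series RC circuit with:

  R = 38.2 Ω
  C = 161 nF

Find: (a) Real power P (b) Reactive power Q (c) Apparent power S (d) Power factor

Step 1 — Angular frequency: ω = 2π·f = 2π·116 = 728.8 rad/s.
Step 2 — Component impedances:
  R: Z = R = 38.2 Ω
  C: Z = 1/(jωC) = -j/(ω·C) = 0 - j8522 Ω
Step 3 — Series combination: Z_total = R + C = 38.2 - j8522 Ω = 8522∠-89.7° Ω.
Step 4 — Source phasor: V = 43.7∠84.4° V = 4.264 + j43.49 V.
Step 5 — Current: I = V / Z = -0.005101 + j0.0005233 A = 0.005128∠174.1° A.
Step 6 — Complex power: S = V·I* = 0.001004 - j0.2241 VA.
Step 7 — Real power: P = Re(S) = 0.001004 W.
Step 8 — Reactive power: Q = Im(S) = -0.2241 VAR.
Step 9 — Apparent power: |S| = 0.2241 VA.
Step 10 — Power factor: PF = P/|S| = 0.004483 (leading).

(a) P = 0.001004 W  (b) Q = -0.2241 VAR  (c) S = 0.2241 VA  (d) PF = 0.004483 (leading)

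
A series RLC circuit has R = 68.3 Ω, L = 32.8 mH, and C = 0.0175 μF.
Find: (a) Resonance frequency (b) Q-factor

Step 1 — Resonance condition Im(Z)=0 gives ω₀ = 1/√(LC).
Step 2 — ω₀ = 1/√(0.0328·1.75e-08) = 4.174e+04 rad/s.
Step 3 — f₀ = ω₀/(2π) = 6643 Hz.
Step 4 — Series Q: Q = ω₀L/R = 4.174e+04·0.0328/68.3 = 20.04.

(a) f₀ = 6643 Hz  (b) Q = 20.04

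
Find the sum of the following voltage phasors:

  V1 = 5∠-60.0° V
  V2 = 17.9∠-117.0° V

Step 1 — Convert each phasor to rectangular form:
  V1 = 5·(cos(-60.0°) + j·sin(-60.0°)) = 2.5 - j4.33 V
  V2 = 17.9·(cos(-117.0°) + j·sin(-117.0°)) = -8.126 - j15.95 V
Step 2 — Sum components: V_total = -5.626 - j20.28 V.
Step 3 — Convert to polar: |V_total| = 21.05 V, ∠V_total = -105.5°.

V_total = 21.05∠-105.5° V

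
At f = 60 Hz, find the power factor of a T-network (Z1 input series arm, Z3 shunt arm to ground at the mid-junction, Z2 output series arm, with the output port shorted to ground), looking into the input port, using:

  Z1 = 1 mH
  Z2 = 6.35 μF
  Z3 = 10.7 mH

Step 1 — Angular frequency: ω = 2π·f = 2π·60 = 377 rad/s.
Step 2 — Component impedances:
  Z1: Z = jωL = j·377·0.001 = 0 + j0.377 Ω
  Z2: Z = 1/(jωC) = -j/(ω·C) = 0 - j417.7 Ω
  Z3: Z = jωL = j·377·0.0107 = 0 + j4.034 Ω
Step 3 — With the output port shorted to ground, the output series arm Z2 runs from the junction to ground; the shunt arm Z3 also runs from the junction to ground. They appear in parallel: Z3 || Z2 = 0 + j4.073 Ω.
Step 4 — Series with input arm Z1: Z_in = Z1 + (Z3 || Z2) = 0 + j4.45 Ω = 4.45∠90.0° Ω.
Step 5 — Power factor: PF = cos(φ) = Re(Z)/|Z| = 0/4.45 = 0.
Step 6 — Type: Im(Z) = 4.45 ⇒ lagging (phase φ = 90.0°).

PF = 0 (lagging, φ = 90.0°)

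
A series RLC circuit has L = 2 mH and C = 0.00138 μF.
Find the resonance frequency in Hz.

Step 1 — Resonance condition Im(Z)=0 gives ω₀ = 1/√(LC).
Step 2 — ω₀ = 1/√(0.002·1.38e-09) = 6.019e+05 rad/s.
Step 3 — f₀ = ω₀/(2π) = 9.58e+04 Hz.

f₀ = 9.58e+04 Hz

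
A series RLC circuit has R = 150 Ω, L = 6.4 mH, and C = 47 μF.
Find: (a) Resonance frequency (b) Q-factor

Step 1 — Resonance condition Im(Z)=0 gives ω₀ = 1/√(LC).
Step 2 — ω₀ = 1/√(0.0064·4.7e-05) = 1823 rad/s.
Step 3 — f₀ = ω₀/(2π) = 290.2 Hz.
Step 4 — Series Q: Q = ω₀L/R = 1823·0.0064/150 = 0.07779.

(a) f₀ = 290.2 Hz  (b) Q = 0.07779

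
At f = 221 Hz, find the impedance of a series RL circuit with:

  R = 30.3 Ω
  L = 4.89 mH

Step 1 — Angular frequency: ω = 2π·f = 2π·221 = 1389 rad/s.
Step 2 — Component impedances:
  R: Z = R = 30.3 Ω
  L: Z = jωL = j·1389·0.00489 = 0 + j6.79 Ω
Step 3 — Series combination: Z_total = R + L = 30.3 + j6.79 Ω = 31.05∠12.6° Ω.

Z = 30.3 + j6.79 Ω = 31.05∠12.6° Ω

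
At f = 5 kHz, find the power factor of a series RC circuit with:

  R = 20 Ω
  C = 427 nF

Step 1 — Angular frequency: ω = 2π·f = 2π·5000 = 3.142e+04 rad/s.
Step 2 — Component impedances:
  R: Z = R = 20 Ω
  C: Z = 1/(jωC) = -j/(ω·C) = 0 - j74.55 Ω
Step 3 — Series combination: Z_total = R + C = 20 - j74.55 Ω = 77.18∠-75.0° Ω.
Step 4 — Power factor: PF = cos(φ) = Re(Z)/|Z| = 20/77.18 = 0.2591.
Step 5 — Type: Im(Z) = -74.55 ⇒ leading (phase φ = -75.0°).

PF = 0.2591 (leading, φ = -75.0°)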